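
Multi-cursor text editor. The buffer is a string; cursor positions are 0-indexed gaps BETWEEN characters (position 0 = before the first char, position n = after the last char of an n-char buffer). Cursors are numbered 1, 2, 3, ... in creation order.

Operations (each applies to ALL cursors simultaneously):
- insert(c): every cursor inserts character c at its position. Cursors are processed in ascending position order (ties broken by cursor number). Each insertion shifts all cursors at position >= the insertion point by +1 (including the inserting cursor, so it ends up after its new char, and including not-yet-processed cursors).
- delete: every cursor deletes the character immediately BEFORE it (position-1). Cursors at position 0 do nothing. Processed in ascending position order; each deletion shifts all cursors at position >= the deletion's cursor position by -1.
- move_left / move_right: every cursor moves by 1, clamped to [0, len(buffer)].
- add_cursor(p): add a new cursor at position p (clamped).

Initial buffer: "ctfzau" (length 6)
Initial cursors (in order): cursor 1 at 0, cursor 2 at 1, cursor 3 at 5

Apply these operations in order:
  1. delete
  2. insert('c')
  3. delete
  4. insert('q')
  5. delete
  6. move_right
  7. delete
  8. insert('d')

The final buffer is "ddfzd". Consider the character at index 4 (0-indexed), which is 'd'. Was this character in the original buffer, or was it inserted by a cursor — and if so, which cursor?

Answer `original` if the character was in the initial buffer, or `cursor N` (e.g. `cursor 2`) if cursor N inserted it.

Answer: cursor 3

Derivation:
After op 1 (delete): buffer="tfzu" (len 4), cursors c1@0 c2@0 c3@3, authorship ....
After op 2 (insert('c')): buffer="cctfzcu" (len 7), cursors c1@2 c2@2 c3@6, authorship 12...3.
After op 3 (delete): buffer="tfzu" (len 4), cursors c1@0 c2@0 c3@3, authorship ....
After op 4 (insert('q')): buffer="qqtfzqu" (len 7), cursors c1@2 c2@2 c3@6, authorship 12...3.
After op 5 (delete): buffer="tfzu" (len 4), cursors c1@0 c2@0 c3@3, authorship ....
After op 6 (move_right): buffer="tfzu" (len 4), cursors c1@1 c2@1 c3@4, authorship ....
After op 7 (delete): buffer="fz" (len 2), cursors c1@0 c2@0 c3@2, authorship ..
After op 8 (insert('d')): buffer="ddfzd" (len 5), cursors c1@2 c2@2 c3@5, authorship 12..3
Authorship (.=original, N=cursor N): 1 2 . . 3
Index 4: author = 3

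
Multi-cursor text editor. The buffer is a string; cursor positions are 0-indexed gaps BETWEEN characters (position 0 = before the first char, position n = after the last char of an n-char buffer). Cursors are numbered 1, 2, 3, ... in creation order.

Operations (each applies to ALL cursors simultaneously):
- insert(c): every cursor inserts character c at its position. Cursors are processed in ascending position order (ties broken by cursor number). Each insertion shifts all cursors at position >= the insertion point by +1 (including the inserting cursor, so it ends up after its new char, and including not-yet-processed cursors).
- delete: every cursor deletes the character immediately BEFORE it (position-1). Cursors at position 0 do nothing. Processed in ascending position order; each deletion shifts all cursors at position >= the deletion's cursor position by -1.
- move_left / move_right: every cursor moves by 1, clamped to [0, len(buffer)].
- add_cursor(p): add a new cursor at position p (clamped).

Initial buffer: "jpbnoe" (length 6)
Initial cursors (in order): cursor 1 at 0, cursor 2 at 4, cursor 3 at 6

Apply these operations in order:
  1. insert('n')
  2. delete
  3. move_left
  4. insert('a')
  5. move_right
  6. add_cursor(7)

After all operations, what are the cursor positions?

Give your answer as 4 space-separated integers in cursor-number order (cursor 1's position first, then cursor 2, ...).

Answer: 2 6 9 7

Derivation:
After op 1 (insert('n')): buffer="njpbnnoen" (len 9), cursors c1@1 c2@6 c3@9, authorship 1....2..3
After op 2 (delete): buffer="jpbnoe" (len 6), cursors c1@0 c2@4 c3@6, authorship ......
After op 3 (move_left): buffer="jpbnoe" (len 6), cursors c1@0 c2@3 c3@5, authorship ......
After op 4 (insert('a')): buffer="ajpbanoae" (len 9), cursors c1@1 c2@5 c3@8, authorship 1...2..3.
After op 5 (move_right): buffer="ajpbanoae" (len 9), cursors c1@2 c2@6 c3@9, authorship 1...2..3.
After op 6 (add_cursor(7)): buffer="ajpbanoae" (len 9), cursors c1@2 c2@6 c4@7 c3@9, authorship 1...2..3.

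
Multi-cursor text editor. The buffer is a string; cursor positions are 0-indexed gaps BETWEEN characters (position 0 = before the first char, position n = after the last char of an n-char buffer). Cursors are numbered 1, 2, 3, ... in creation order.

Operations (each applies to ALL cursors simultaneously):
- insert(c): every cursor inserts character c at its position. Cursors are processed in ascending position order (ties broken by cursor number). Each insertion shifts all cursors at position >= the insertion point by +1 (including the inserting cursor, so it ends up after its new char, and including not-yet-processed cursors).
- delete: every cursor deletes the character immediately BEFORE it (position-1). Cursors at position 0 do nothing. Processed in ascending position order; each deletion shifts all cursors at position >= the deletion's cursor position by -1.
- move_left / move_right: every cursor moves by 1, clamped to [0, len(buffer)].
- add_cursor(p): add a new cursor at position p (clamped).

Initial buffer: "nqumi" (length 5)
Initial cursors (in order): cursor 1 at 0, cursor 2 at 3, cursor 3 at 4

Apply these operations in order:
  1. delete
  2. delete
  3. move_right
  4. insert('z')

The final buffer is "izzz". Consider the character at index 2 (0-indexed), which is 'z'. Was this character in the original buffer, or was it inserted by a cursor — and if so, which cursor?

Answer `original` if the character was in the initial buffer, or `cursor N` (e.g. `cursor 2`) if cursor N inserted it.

After op 1 (delete): buffer="nqi" (len 3), cursors c1@0 c2@2 c3@2, authorship ...
After op 2 (delete): buffer="i" (len 1), cursors c1@0 c2@0 c3@0, authorship .
After op 3 (move_right): buffer="i" (len 1), cursors c1@1 c2@1 c3@1, authorship .
After op 4 (insert('z')): buffer="izzz" (len 4), cursors c1@4 c2@4 c3@4, authorship .123
Authorship (.=original, N=cursor N): . 1 2 3
Index 2: author = 2

Answer: cursor 2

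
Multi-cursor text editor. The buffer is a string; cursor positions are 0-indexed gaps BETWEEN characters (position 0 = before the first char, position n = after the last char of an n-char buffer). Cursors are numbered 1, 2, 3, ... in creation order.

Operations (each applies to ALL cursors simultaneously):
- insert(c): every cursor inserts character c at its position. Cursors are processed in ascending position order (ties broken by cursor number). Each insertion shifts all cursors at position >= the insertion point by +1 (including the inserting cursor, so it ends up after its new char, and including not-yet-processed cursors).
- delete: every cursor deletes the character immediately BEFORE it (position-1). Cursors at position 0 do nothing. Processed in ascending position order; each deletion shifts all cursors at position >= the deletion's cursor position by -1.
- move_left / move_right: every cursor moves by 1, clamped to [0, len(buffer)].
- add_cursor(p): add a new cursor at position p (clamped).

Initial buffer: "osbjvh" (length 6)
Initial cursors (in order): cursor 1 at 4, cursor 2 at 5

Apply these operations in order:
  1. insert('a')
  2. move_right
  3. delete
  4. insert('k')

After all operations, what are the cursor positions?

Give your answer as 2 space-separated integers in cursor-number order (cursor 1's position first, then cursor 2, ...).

After op 1 (insert('a')): buffer="osbjavah" (len 8), cursors c1@5 c2@7, authorship ....1.2.
After op 2 (move_right): buffer="osbjavah" (len 8), cursors c1@6 c2@8, authorship ....1.2.
After op 3 (delete): buffer="osbjaa" (len 6), cursors c1@5 c2@6, authorship ....12
After op 4 (insert('k')): buffer="osbjakak" (len 8), cursors c1@6 c2@8, authorship ....1122

Answer: 6 8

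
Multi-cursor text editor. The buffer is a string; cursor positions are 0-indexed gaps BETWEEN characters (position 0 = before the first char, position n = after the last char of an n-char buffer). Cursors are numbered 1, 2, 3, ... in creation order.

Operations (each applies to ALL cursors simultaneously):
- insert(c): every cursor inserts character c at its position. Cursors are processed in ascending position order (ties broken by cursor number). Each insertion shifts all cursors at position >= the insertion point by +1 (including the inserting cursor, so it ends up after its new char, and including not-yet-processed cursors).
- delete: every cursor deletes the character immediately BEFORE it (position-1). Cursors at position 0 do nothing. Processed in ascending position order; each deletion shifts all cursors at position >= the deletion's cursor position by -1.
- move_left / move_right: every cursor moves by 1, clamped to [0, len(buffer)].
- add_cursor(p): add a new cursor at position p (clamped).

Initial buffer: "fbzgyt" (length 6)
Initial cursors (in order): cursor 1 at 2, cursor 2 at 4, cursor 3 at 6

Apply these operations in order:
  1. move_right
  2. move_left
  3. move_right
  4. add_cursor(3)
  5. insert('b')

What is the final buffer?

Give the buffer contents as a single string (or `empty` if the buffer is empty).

After op 1 (move_right): buffer="fbzgyt" (len 6), cursors c1@3 c2@5 c3@6, authorship ......
After op 2 (move_left): buffer="fbzgyt" (len 6), cursors c1@2 c2@4 c3@5, authorship ......
After op 3 (move_right): buffer="fbzgyt" (len 6), cursors c1@3 c2@5 c3@6, authorship ......
After op 4 (add_cursor(3)): buffer="fbzgyt" (len 6), cursors c1@3 c4@3 c2@5 c3@6, authorship ......
After op 5 (insert('b')): buffer="fbzbbgybtb" (len 10), cursors c1@5 c4@5 c2@8 c3@10, authorship ...14..2.3

Answer: fbzbbgybtb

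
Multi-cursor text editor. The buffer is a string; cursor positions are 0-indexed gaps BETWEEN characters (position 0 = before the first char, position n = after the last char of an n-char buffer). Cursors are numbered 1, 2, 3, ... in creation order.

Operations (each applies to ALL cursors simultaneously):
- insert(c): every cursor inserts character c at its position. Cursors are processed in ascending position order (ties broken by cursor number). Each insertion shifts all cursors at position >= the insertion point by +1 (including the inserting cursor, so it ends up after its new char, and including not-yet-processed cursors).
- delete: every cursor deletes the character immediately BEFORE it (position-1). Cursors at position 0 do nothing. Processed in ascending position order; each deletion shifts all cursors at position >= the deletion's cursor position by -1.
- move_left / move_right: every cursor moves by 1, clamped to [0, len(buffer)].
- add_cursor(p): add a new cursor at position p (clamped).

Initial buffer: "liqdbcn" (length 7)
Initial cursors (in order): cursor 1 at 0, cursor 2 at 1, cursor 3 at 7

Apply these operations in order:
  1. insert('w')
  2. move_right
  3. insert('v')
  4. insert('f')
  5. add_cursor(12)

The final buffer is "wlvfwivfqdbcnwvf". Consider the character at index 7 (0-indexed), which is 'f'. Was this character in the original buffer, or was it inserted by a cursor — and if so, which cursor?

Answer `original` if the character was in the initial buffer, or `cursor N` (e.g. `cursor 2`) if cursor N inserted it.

Answer: cursor 2

Derivation:
After op 1 (insert('w')): buffer="wlwiqdbcnw" (len 10), cursors c1@1 c2@3 c3@10, authorship 1.2......3
After op 2 (move_right): buffer="wlwiqdbcnw" (len 10), cursors c1@2 c2@4 c3@10, authorship 1.2......3
After op 3 (insert('v')): buffer="wlvwivqdbcnwv" (len 13), cursors c1@3 c2@6 c3@13, authorship 1.12.2.....33
After op 4 (insert('f')): buffer="wlvfwivfqdbcnwvf" (len 16), cursors c1@4 c2@8 c3@16, authorship 1.112.22.....333
After op 5 (add_cursor(12)): buffer="wlvfwivfqdbcnwvf" (len 16), cursors c1@4 c2@8 c4@12 c3@16, authorship 1.112.22.....333
Authorship (.=original, N=cursor N): 1 . 1 1 2 . 2 2 . . . . . 3 3 3
Index 7: author = 2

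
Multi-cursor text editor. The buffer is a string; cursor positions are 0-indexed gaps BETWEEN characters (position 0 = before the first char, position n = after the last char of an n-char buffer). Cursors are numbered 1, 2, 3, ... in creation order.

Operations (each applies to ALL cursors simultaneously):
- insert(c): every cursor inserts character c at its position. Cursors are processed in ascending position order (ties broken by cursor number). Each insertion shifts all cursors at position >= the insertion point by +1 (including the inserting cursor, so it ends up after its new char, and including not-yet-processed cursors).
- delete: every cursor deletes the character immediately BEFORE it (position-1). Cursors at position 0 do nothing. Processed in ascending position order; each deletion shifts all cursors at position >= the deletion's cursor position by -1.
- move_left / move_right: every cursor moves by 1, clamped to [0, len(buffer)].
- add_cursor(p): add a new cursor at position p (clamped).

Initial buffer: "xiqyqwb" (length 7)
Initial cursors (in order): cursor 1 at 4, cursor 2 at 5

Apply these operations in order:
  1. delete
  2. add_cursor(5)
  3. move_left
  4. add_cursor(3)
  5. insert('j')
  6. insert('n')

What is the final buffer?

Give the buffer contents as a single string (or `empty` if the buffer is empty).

Answer: xijjnnqjnwjnb

Derivation:
After op 1 (delete): buffer="xiqwb" (len 5), cursors c1@3 c2@3, authorship .....
After op 2 (add_cursor(5)): buffer="xiqwb" (len 5), cursors c1@3 c2@3 c3@5, authorship .....
After op 3 (move_left): buffer="xiqwb" (len 5), cursors c1@2 c2@2 c3@4, authorship .....
After op 4 (add_cursor(3)): buffer="xiqwb" (len 5), cursors c1@2 c2@2 c4@3 c3@4, authorship .....
After op 5 (insert('j')): buffer="xijjqjwjb" (len 9), cursors c1@4 c2@4 c4@6 c3@8, authorship ..12.4.3.
After op 6 (insert('n')): buffer="xijjnnqjnwjnb" (len 13), cursors c1@6 c2@6 c4@9 c3@12, authorship ..1212.44.33.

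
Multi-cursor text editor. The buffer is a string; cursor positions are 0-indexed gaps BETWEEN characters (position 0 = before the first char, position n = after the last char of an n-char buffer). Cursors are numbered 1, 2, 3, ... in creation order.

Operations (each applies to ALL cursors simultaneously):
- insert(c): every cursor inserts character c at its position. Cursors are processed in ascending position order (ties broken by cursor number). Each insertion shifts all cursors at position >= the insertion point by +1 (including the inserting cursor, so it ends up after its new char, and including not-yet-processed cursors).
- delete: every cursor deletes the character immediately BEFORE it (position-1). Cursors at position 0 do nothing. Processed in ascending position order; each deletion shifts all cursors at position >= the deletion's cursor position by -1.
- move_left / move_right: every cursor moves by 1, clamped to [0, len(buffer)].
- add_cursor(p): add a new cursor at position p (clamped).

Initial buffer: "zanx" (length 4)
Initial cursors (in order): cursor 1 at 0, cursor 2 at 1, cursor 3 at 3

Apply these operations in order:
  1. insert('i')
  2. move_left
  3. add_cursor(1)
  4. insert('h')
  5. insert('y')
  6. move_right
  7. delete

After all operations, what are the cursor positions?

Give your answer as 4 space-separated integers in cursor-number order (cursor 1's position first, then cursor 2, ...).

After op 1 (insert('i')): buffer="izianix" (len 7), cursors c1@1 c2@3 c3@6, authorship 1.2..3.
After op 2 (move_left): buffer="izianix" (len 7), cursors c1@0 c2@2 c3@5, authorship 1.2..3.
After op 3 (add_cursor(1)): buffer="izianix" (len 7), cursors c1@0 c4@1 c2@2 c3@5, authorship 1.2..3.
After op 4 (insert('h')): buffer="hihzhianhix" (len 11), cursors c1@1 c4@3 c2@5 c3@9, authorship 114.22..33.
After op 5 (insert('y')): buffer="hyihyzhyianhyix" (len 15), cursors c1@2 c4@5 c2@8 c3@13, authorship 11144.222..333.
After op 6 (move_right): buffer="hyihyzhyianhyix" (len 15), cursors c1@3 c4@6 c2@9 c3@14, authorship 11144.222..333.
After op 7 (delete): buffer="hyhyhyanhyx" (len 11), cursors c1@2 c4@4 c2@6 c3@10, authorship 114422..33.

Answer: 2 6 10 4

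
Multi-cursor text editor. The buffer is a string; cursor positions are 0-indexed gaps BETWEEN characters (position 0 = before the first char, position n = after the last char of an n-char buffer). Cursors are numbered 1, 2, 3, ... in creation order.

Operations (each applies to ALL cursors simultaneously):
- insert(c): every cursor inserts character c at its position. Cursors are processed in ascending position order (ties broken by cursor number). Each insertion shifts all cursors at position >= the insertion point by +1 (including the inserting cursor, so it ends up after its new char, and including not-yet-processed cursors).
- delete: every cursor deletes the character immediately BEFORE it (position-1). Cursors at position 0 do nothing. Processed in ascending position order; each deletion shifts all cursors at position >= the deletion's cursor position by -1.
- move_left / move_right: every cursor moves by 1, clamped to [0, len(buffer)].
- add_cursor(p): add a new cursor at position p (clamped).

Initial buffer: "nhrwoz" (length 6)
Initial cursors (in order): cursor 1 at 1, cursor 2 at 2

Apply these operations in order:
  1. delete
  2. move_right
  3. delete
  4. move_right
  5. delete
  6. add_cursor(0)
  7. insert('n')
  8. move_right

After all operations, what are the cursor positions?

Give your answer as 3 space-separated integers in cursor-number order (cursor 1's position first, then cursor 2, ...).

Answer: 4 4 4

Derivation:
After op 1 (delete): buffer="rwoz" (len 4), cursors c1@0 c2@0, authorship ....
After op 2 (move_right): buffer="rwoz" (len 4), cursors c1@1 c2@1, authorship ....
After op 3 (delete): buffer="woz" (len 3), cursors c1@0 c2@0, authorship ...
After op 4 (move_right): buffer="woz" (len 3), cursors c1@1 c2@1, authorship ...
After op 5 (delete): buffer="oz" (len 2), cursors c1@0 c2@0, authorship ..
After op 6 (add_cursor(0)): buffer="oz" (len 2), cursors c1@0 c2@0 c3@0, authorship ..
After op 7 (insert('n')): buffer="nnnoz" (len 5), cursors c1@3 c2@3 c3@3, authorship 123..
After op 8 (move_right): buffer="nnnoz" (len 5), cursors c1@4 c2@4 c3@4, authorship 123..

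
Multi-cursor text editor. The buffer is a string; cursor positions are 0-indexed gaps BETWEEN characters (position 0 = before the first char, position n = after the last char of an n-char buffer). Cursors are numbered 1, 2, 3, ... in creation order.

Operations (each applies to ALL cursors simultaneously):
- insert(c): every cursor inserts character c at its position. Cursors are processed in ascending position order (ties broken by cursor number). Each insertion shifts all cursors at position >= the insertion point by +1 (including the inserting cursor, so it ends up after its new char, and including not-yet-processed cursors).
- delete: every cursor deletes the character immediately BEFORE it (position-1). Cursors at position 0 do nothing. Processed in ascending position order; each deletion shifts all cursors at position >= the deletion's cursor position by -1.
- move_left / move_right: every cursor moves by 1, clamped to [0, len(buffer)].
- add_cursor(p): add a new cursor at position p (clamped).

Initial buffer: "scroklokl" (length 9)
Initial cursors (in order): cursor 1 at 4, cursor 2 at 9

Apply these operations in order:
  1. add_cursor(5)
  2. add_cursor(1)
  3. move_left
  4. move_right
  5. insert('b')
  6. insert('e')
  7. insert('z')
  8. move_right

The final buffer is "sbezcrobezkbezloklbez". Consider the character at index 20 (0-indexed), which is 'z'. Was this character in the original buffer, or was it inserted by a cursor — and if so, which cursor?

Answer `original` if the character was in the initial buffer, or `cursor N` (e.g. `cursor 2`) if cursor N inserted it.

After op 1 (add_cursor(5)): buffer="scroklokl" (len 9), cursors c1@4 c3@5 c2@9, authorship .........
After op 2 (add_cursor(1)): buffer="scroklokl" (len 9), cursors c4@1 c1@4 c3@5 c2@9, authorship .........
After op 3 (move_left): buffer="scroklokl" (len 9), cursors c4@0 c1@3 c3@4 c2@8, authorship .........
After op 4 (move_right): buffer="scroklokl" (len 9), cursors c4@1 c1@4 c3@5 c2@9, authorship .........
After op 5 (insert('b')): buffer="sbcrobkbloklb" (len 13), cursors c4@2 c1@6 c3@8 c2@13, authorship .4...1.3....2
After op 6 (insert('e')): buffer="sbecrobekbeloklbe" (len 17), cursors c4@3 c1@8 c3@11 c2@17, authorship .44...11.33....22
After op 7 (insert('z')): buffer="sbezcrobezkbezloklbez" (len 21), cursors c4@4 c1@10 c3@14 c2@21, authorship .444...111.333....222
After op 8 (move_right): buffer="sbezcrobezkbezloklbez" (len 21), cursors c4@5 c1@11 c3@15 c2@21, authorship .444...111.333....222
Authorship (.=original, N=cursor N): . 4 4 4 . . . 1 1 1 . 3 3 3 . . . . 2 2 2
Index 20: author = 2

Answer: cursor 2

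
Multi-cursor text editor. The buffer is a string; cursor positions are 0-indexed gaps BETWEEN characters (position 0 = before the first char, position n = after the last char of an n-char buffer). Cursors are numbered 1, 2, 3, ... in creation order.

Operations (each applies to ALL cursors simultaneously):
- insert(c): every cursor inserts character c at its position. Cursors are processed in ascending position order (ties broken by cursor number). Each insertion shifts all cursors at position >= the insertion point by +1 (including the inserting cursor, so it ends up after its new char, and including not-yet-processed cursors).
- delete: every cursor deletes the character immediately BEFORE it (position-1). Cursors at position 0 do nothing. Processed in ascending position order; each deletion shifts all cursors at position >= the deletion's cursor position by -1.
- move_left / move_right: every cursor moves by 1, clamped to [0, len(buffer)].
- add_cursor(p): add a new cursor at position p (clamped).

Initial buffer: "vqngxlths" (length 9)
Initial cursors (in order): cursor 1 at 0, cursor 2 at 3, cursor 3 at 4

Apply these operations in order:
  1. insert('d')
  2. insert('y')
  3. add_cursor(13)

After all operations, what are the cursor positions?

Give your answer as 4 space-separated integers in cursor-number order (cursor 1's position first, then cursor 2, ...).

Answer: 2 7 10 13

Derivation:
After op 1 (insert('d')): buffer="dvqndgdxlths" (len 12), cursors c1@1 c2@5 c3@7, authorship 1...2.3.....
After op 2 (insert('y')): buffer="dyvqndygdyxlths" (len 15), cursors c1@2 c2@7 c3@10, authorship 11...22.33.....
After op 3 (add_cursor(13)): buffer="dyvqndygdyxlths" (len 15), cursors c1@2 c2@7 c3@10 c4@13, authorship 11...22.33.....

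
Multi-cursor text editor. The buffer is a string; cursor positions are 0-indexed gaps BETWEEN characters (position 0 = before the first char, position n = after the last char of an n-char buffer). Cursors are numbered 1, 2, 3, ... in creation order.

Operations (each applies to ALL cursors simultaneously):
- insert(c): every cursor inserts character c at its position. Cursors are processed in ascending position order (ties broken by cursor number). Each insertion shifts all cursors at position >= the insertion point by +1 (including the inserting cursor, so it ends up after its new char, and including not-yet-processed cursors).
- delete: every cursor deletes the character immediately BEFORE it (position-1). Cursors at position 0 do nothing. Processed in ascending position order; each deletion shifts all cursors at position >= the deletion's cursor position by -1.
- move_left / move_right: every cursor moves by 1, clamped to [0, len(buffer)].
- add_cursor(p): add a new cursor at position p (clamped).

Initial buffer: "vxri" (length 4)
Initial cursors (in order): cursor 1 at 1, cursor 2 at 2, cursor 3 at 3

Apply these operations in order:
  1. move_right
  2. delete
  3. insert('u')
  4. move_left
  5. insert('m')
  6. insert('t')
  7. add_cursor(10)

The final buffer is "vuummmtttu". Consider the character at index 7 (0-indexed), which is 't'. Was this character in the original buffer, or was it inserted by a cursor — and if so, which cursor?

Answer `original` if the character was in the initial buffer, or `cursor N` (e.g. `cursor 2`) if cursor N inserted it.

Answer: cursor 2

Derivation:
After op 1 (move_right): buffer="vxri" (len 4), cursors c1@2 c2@3 c3@4, authorship ....
After op 2 (delete): buffer="v" (len 1), cursors c1@1 c2@1 c3@1, authorship .
After op 3 (insert('u')): buffer="vuuu" (len 4), cursors c1@4 c2@4 c3@4, authorship .123
After op 4 (move_left): buffer="vuuu" (len 4), cursors c1@3 c2@3 c3@3, authorship .123
After op 5 (insert('m')): buffer="vuummmu" (len 7), cursors c1@6 c2@6 c3@6, authorship .121233
After op 6 (insert('t')): buffer="vuummmtttu" (len 10), cursors c1@9 c2@9 c3@9, authorship .121231233
After op 7 (add_cursor(10)): buffer="vuummmtttu" (len 10), cursors c1@9 c2@9 c3@9 c4@10, authorship .121231233
Authorship (.=original, N=cursor N): . 1 2 1 2 3 1 2 3 3
Index 7: author = 2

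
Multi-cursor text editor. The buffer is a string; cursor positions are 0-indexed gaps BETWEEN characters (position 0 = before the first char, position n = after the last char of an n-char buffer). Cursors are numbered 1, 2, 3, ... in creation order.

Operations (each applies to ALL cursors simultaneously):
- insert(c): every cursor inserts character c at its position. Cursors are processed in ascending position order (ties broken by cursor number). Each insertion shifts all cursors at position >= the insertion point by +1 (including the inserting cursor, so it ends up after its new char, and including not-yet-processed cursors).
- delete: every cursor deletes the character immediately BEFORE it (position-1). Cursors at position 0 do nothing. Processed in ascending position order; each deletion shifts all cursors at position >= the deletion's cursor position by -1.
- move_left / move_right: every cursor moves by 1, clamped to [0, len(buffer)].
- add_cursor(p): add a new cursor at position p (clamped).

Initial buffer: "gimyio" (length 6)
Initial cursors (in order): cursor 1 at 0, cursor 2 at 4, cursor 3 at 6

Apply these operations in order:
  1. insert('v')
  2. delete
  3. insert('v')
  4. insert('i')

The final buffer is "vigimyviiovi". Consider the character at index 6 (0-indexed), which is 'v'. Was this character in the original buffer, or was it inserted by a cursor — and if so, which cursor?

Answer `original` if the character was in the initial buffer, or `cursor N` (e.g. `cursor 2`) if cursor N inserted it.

After op 1 (insert('v')): buffer="vgimyviov" (len 9), cursors c1@1 c2@6 c3@9, authorship 1....2..3
After op 2 (delete): buffer="gimyio" (len 6), cursors c1@0 c2@4 c3@6, authorship ......
After op 3 (insert('v')): buffer="vgimyviov" (len 9), cursors c1@1 c2@6 c3@9, authorship 1....2..3
After op 4 (insert('i')): buffer="vigimyviiovi" (len 12), cursors c1@2 c2@8 c3@12, authorship 11....22..33
Authorship (.=original, N=cursor N): 1 1 . . . . 2 2 . . 3 3
Index 6: author = 2

Answer: cursor 2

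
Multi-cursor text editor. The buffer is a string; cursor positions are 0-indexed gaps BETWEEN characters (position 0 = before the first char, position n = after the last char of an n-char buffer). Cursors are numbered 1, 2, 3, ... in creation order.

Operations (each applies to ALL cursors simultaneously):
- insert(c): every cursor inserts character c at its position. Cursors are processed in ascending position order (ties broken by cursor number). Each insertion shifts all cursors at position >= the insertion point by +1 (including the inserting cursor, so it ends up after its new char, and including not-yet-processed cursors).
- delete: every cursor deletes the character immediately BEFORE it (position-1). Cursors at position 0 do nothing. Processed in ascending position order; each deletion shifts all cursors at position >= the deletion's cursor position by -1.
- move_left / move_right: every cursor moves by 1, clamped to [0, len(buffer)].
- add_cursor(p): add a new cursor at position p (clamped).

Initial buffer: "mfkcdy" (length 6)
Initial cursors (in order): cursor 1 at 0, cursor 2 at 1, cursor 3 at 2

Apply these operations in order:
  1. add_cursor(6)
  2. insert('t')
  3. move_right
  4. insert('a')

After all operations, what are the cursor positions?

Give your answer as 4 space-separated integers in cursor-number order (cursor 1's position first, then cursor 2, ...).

Answer: 3 6 9 14

Derivation:
After op 1 (add_cursor(6)): buffer="mfkcdy" (len 6), cursors c1@0 c2@1 c3@2 c4@6, authorship ......
After op 2 (insert('t')): buffer="tmtftkcdyt" (len 10), cursors c1@1 c2@3 c3@5 c4@10, authorship 1.2.3....4
After op 3 (move_right): buffer="tmtftkcdyt" (len 10), cursors c1@2 c2@4 c3@6 c4@10, authorship 1.2.3....4
After op 4 (insert('a')): buffer="tmatfatkacdyta" (len 14), cursors c1@3 c2@6 c3@9 c4@14, authorship 1.12.23.3...44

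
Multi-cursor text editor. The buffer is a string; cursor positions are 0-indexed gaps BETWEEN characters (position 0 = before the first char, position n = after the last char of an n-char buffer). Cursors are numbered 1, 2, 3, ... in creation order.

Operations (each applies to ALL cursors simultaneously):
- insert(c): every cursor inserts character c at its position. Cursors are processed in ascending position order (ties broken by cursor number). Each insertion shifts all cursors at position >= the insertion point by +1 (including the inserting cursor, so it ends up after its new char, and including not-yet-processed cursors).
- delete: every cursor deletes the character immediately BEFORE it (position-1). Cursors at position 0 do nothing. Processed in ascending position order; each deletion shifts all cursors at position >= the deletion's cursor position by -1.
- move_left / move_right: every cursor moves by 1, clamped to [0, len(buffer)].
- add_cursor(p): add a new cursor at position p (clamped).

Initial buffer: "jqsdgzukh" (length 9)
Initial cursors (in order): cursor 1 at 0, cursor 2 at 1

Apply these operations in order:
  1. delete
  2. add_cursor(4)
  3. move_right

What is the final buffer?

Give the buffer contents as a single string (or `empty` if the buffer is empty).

Answer: qsdgzukh

Derivation:
After op 1 (delete): buffer="qsdgzukh" (len 8), cursors c1@0 c2@0, authorship ........
After op 2 (add_cursor(4)): buffer="qsdgzukh" (len 8), cursors c1@0 c2@0 c3@4, authorship ........
After op 3 (move_right): buffer="qsdgzukh" (len 8), cursors c1@1 c2@1 c3@5, authorship ........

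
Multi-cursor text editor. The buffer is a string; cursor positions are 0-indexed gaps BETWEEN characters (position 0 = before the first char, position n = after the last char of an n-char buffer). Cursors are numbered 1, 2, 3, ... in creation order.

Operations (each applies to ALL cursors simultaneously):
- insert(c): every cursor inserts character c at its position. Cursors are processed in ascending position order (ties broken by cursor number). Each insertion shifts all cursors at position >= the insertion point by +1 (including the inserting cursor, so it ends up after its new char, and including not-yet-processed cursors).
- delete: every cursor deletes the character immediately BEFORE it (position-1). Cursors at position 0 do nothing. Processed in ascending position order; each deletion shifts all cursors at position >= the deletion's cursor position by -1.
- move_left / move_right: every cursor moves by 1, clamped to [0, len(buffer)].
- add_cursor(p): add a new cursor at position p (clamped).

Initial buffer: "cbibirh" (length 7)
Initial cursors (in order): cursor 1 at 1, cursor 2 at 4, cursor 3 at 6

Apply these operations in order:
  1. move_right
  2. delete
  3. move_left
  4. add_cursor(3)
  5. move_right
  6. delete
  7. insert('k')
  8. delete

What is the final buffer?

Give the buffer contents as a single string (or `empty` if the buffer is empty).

After op 1 (move_right): buffer="cbibirh" (len 7), cursors c1@2 c2@5 c3@7, authorship .......
After op 2 (delete): buffer="cibr" (len 4), cursors c1@1 c2@3 c3@4, authorship ....
After op 3 (move_left): buffer="cibr" (len 4), cursors c1@0 c2@2 c3@3, authorship ....
After op 4 (add_cursor(3)): buffer="cibr" (len 4), cursors c1@0 c2@2 c3@3 c4@3, authorship ....
After op 5 (move_right): buffer="cibr" (len 4), cursors c1@1 c2@3 c3@4 c4@4, authorship ....
After op 6 (delete): buffer="" (len 0), cursors c1@0 c2@0 c3@0 c4@0, authorship 
After op 7 (insert('k')): buffer="kkkk" (len 4), cursors c1@4 c2@4 c3@4 c4@4, authorship 1234
After op 8 (delete): buffer="" (len 0), cursors c1@0 c2@0 c3@0 c4@0, authorship 

Answer: empty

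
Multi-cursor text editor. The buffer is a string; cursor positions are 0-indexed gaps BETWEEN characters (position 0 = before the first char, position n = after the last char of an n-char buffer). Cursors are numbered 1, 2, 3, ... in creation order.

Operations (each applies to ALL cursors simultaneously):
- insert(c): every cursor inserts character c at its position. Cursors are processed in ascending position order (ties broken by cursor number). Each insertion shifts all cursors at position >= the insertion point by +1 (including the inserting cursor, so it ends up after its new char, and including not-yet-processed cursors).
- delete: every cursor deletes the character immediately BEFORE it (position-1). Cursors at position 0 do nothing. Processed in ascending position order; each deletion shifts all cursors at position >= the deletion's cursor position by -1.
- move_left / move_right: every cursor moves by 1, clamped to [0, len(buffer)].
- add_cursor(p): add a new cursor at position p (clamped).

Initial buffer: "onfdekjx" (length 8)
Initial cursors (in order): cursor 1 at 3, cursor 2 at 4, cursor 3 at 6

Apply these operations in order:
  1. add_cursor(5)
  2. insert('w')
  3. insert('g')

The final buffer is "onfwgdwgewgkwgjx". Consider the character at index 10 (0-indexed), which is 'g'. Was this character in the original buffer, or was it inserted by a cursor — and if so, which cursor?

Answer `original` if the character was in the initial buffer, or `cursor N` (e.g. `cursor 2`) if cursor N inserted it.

After op 1 (add_cursor(5)): buffer="onfdekjx" (len 8), cursors c1@3 c2@4 c4@5 c3@6, authorship ........
After op 2 (insert('w')): buffer="onfwdwewkwjx" (len 12), cursors c1@4 c2@6 c4@8 c3@10, authorship ...1.2.4.3..
After op 3 (insert('g')): buffer="onfwgdwgewgkwgjx" (len 16), cursors c1@5 c2@8 c4@11 c3@14, authorship ...11.22.44.33..
Authorship (.=original, N=cursor N): . . . 1 1 . 2 2 . 4 4 . 3 3 . .
Index 10: author = 4

Answer: cursor 4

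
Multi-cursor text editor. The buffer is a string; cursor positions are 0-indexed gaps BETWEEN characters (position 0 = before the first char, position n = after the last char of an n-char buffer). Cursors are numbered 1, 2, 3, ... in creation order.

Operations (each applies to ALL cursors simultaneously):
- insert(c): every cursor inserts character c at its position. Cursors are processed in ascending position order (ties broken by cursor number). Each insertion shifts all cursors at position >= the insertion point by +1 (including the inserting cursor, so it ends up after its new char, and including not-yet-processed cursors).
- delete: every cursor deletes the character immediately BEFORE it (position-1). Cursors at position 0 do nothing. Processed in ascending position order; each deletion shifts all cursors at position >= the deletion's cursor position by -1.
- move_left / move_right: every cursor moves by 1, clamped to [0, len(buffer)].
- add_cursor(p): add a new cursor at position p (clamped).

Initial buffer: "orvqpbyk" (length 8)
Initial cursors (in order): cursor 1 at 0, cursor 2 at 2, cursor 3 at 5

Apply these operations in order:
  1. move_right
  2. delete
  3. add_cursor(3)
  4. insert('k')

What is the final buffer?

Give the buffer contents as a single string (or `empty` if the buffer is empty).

Answer: krkqpkkyk

Derivation:
After op 1 (move_right): buffer="orvqpbyk" (len 8), cursors c1@1 c2@3 c3@6, authorship ........
After op 2 (delete): buffer="rqpyk" (len 5), cursors c1@0 c2@1 c3@3, authorship .....
After op 3 (add_cursor(3)): buffer="rqpyk" (len 5), cursors c1@0 c2@1 c3@3 c4@3, authorship .....
After op 4 (insert('k')): buffer="krkqpkkyk" (len 9), cursors c1@1 c2@3 c3@7 c4@7, authorship 1.2..34..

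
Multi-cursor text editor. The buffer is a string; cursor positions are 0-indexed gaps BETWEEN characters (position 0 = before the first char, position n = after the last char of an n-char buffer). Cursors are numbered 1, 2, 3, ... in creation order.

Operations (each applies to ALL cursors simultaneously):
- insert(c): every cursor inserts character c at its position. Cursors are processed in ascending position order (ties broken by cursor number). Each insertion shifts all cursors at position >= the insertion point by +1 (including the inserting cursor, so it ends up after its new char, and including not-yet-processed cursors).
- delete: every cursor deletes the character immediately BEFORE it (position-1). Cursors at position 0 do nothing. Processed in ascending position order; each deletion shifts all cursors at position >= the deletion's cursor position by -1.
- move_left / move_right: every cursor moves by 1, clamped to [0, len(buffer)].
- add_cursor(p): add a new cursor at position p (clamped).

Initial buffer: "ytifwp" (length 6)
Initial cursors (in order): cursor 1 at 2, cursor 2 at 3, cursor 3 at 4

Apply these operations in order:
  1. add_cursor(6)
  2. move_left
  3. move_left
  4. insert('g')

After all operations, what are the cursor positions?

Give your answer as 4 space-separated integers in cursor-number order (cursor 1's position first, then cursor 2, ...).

Answer: 1 3 5 8

Derivation:
After op 1 (add_cursor(6)): buffer="ytifwp" (len 6), cursors c1@2 c2@3 c3@4 c4@6, authorship ......
After op 2 (move_left): buffer="ytifwp" (len 6), cursors c1@1 c2@2 c3@3 c4@5, authorship ......
After op 3 (move_left): buffer="ytifwp" (len 6), cursors c1@0 c2@1 c3@2 c4@4, authorship ......
After op 4 (insert('g')): buffer="gygtgifgwp" (len 10), cursors c1@1 c2@3 c3@5 c4@8, authorship 1.2.3..4..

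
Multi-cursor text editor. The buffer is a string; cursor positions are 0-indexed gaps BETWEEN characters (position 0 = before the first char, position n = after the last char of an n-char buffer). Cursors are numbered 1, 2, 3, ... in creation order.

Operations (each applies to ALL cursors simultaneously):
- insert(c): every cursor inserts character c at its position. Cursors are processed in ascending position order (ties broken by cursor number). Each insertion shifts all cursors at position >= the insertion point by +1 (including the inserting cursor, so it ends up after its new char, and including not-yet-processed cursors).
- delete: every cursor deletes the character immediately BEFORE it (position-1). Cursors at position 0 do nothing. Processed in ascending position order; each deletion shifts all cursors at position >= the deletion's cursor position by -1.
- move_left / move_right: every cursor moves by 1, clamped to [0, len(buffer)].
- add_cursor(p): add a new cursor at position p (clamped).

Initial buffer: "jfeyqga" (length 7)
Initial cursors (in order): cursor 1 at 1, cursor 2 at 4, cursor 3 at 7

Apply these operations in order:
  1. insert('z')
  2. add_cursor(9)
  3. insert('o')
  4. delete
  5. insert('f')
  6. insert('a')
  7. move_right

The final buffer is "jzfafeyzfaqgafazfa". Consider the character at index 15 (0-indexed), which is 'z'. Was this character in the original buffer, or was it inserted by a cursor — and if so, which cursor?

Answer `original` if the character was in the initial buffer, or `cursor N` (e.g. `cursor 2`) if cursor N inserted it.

After op 1 (insert('z')): buffer="jzfeyzqgaz" (len 10), cursors c1@2 c2@6 c3@10, authorship .1...2...3
After op 2 (add_cursor(9)): buffer="jzfeyzqgaz" (len 10), cursors c1@2 c2@6 c4@9 c3@10, authorship .1...2...3
After op 3 (insert('o')): buffer="jzofeyzoqgaozo" (len 14), cursors c1@3 c2@8 c4@12 c3@14, authorship .11...22...433
After op 4 (delete): buffer="jzfeyzqgaz" (len 10), cursors c1@2 c2@6 c4@9 c3@10, authorship .1...2...3
After op 5 (insert('f')): buffer="jzffeyzfqgafzf" (len 14), cursors c1@3 c2@8 c4@12 c3@14, authorship .11...22...433
After op 6 (insert('a')): buffer="jzfafeyzfaqgafazfa" (len 18), cursors c1@4 c2@10 c4@15 c3@18, authorship .111...222...44333
After op 7 (move_right): buffer="jzfafeyzfaqgafazfa" (len 18), cursors c1@5 c2@11 c4@16 c3@18, authorship .111...222...44333
Authorship (.=original, N=cursor N): . 1 1 1 . . . 2 2 2 . . . 4 4 3 3 3
Index 15: author = 3

Answer: cursor 3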